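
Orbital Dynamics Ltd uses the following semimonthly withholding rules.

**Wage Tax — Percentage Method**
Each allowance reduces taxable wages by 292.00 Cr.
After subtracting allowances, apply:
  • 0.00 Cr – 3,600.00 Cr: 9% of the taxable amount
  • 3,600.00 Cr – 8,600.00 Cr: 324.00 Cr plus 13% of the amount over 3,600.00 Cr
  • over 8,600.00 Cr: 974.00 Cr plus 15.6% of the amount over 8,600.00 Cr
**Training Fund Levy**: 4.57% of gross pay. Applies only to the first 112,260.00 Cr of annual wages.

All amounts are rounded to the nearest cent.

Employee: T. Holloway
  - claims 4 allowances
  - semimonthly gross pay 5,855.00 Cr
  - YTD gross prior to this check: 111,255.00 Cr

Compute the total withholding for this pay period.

Wage Tax: taxable = 5,855.00 Cr − 4×292.00 Cr = 4,687.00 Cr
  324.00 Cr + 13% × (4,687.00 Cr − 3,600.00 Cr) = 324.00 Cr + 13% × 1,087.00 Cr = 465.31 Cr
Training Fund Levy: cap 112,260.00 Cr − YTD 111,255.00 Cr = 1,005.00 Cr subject; 4.57% × 1,005.00 Cr = 45.93 Cr
Total: 465.31 Cr + 45.93 Cr = 511.24 Cr

511.24 Cr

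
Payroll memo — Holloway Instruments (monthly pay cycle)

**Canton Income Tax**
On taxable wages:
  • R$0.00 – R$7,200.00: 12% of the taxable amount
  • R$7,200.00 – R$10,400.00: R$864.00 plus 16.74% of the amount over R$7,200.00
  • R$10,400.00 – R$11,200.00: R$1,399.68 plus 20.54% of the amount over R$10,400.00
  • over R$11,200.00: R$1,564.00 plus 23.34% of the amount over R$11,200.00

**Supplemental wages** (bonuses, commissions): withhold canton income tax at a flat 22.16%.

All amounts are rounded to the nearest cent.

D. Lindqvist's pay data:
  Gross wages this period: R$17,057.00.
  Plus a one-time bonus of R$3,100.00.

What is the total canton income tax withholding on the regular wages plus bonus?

R$3,617.98

Canton Income Tax: taxable = R$17,057.00
  R$1,564.00 + 23.34% × (R$17,057.00 − R$11,200.00) = R$1,564.00 + 23.34% × R$5,857.00 = R$2,931.02
Supplemental (22.16% flat on bonus): 22.16% × R$3,100.00 = R$686.96
Total canton income tax: R$2,931.02 + R$686.96 = R$3,617.98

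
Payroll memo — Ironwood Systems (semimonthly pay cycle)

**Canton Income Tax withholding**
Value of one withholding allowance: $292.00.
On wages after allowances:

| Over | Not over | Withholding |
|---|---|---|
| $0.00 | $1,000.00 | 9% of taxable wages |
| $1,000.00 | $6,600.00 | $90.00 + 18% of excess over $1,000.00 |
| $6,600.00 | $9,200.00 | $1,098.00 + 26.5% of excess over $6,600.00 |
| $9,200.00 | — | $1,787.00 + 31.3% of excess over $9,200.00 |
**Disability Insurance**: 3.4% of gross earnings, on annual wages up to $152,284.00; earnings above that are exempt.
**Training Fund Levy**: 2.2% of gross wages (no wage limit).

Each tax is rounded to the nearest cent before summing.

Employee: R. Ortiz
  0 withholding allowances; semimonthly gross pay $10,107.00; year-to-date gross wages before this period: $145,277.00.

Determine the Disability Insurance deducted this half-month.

$238.24

Disability Insurance: cap $152,284.00 − YTD $145,277.00 = $7,007.00 subject; 3.4% × $7,007.00 = $238.24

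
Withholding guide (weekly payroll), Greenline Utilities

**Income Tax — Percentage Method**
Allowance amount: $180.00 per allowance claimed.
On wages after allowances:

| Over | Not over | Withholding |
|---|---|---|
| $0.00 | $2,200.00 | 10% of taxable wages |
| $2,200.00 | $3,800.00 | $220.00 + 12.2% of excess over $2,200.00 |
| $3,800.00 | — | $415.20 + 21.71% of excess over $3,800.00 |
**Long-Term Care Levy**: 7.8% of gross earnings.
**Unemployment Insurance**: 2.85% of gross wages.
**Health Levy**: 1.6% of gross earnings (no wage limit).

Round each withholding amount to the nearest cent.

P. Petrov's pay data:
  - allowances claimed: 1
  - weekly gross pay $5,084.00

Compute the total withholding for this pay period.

$1,277.66

Income Tax: taxable = $5,084.00 − 1×$180.00 = $4,904.00
  $415.20 + 21.71% × ($4,904.00 − $3,800.00) = $415.20 + 21.71% × $1,104.00 = $654.88
Long-Term Care Levy: 7.8% × $5,084.00 = $396.55
Unemployment Insurance: 2.85% × $5,084.00 = $144.89
Health Levy: 1.6% × $5,084.00 = $81.34
Total: $654.88 + $396.55 + $144.89 + $81.34 = $1,277.66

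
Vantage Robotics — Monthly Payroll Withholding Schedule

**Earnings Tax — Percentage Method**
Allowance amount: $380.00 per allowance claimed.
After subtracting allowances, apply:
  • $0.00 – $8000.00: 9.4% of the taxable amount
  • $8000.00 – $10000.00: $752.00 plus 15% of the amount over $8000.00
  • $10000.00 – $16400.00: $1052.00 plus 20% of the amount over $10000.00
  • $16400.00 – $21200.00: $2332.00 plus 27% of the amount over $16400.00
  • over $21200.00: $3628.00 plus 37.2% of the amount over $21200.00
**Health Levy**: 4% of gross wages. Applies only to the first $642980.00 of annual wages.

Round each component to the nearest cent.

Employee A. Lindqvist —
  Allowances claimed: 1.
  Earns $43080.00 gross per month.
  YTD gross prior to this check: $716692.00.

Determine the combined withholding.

$11626.00

Earnings Tax: taxable = $43080.00 − 1×$380.00 = $42700.00
  $3628.00 + 37.2% × ($42700.00 − $21200.00) = $3628.00 + 37.2% × $21500.00 = $11626.00
Health Levy: YTD $716692.00 ≥ cap $642980.00 → $0.00
Total: $11626.00 + $0.00 = $11626.00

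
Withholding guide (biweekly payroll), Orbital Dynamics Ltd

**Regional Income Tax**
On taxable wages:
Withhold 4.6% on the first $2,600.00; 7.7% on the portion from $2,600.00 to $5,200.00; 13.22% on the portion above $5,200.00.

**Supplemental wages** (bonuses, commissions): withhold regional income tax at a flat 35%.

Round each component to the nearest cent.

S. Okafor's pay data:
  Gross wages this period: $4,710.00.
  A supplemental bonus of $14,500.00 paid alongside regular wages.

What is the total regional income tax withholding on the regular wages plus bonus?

$5,357.07

Regional Income Tax: taxable = $4,710.00
  $119.60 + 7.7% × ($4,710.00 − $2,600.00) = $119.60 + 7.7% × $2,110.00 = $282.07
Supplemental (35% flat on bonus): 35% × $14,500.00 = $5,075.00
Total regional income tax: $282.07 + $5,075.00 = $5,357.07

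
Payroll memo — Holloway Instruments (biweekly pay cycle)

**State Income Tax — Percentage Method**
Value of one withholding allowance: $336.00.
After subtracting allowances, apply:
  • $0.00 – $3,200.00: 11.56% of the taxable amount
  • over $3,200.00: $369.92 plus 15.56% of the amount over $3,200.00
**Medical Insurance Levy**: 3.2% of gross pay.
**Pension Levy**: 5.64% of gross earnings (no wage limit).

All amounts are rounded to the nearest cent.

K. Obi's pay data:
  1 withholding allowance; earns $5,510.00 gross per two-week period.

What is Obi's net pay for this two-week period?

State Income Tax: taxable = $5,510.00 − 1×$336.00 = $5,174.00
  $369.92 + 15.56% × ($5,174.00 − $3,200.00) = $369.92 + 15.56% × $1,974.00 = $677.07
Medical Insurance Levy: 3.2% × $5,510.00 = $176.32
Pension Levy: 5.64% × $5,510.00 = $310.76
Total withheld: $677.07 + $176.32 + $310.76 = $1,164.15
Net pay: $5,510.00 − $1,164.15 = $4,345.85

$4,345.85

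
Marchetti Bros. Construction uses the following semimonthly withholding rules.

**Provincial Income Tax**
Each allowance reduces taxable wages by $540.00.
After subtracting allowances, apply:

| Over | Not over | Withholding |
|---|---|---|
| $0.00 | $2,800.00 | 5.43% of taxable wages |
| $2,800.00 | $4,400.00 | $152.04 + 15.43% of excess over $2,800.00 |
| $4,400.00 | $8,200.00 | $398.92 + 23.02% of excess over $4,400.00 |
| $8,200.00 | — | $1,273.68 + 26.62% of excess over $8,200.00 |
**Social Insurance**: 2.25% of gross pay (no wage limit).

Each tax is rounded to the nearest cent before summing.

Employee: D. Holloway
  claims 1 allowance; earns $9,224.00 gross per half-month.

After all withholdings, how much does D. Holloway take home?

$7,613.94

Provincial Income Tax: taxable = $9,224.00 − 1×$540.00 = $8,684.00
  $1,273.68 + 26.62% × ($8,684.00 − $8,200.00) = $1,273.68 + 26.62% × $484.00 = $1,402.52
Social Insurance: 2.25% × $9,224.00 = $207.54
Total withheld: $1,402.52 + $207.54 = $1,610.06
Net pay: $9,224.00 − $1,610.06 = $7,613.94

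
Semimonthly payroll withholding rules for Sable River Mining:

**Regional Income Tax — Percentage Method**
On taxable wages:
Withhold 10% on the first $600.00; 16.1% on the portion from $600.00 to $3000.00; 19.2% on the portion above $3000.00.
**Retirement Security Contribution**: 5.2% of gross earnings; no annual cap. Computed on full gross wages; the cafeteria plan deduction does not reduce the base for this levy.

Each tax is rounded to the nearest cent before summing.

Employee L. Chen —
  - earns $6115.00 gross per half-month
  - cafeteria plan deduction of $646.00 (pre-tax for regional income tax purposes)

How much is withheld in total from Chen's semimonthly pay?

$1238.43

Regional Income Tax: taxable = $6115.00 − $646.00 = $5469.00
  $446.40 + 19.2% × ($5469.00 − $3000.00) = $446.40 + 19.2% × $2469.00 = $920.45
Retirement Security Contribution: 5.2% × $6115.00 = $317.98
Total: $920.45 + $317.98 = $1238.43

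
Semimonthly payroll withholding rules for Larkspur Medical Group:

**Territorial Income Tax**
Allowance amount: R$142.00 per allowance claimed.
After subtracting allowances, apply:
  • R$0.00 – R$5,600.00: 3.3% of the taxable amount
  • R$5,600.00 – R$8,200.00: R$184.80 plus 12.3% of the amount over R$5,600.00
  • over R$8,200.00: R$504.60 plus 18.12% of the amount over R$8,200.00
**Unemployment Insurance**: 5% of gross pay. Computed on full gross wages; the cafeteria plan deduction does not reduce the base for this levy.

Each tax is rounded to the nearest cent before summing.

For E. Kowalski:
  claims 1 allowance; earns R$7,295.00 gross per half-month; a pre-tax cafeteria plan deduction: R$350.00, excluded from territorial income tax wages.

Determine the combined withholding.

R$697.52

Territorial Income Tax: taxable = R$7,295.00 − R$350.00 − 1×R$142.00 = R$6,803.00
  R$184.80 + 12.3% × (R$6,803.00 − R$5,600.00) = R$184.80 + 12.3% × R$1,203.00 = R$332.77
Unemployment Insurance: 5% × R$7,295.00 = R$364.75
Total: R$332.77 + R$364.75 = R$697.52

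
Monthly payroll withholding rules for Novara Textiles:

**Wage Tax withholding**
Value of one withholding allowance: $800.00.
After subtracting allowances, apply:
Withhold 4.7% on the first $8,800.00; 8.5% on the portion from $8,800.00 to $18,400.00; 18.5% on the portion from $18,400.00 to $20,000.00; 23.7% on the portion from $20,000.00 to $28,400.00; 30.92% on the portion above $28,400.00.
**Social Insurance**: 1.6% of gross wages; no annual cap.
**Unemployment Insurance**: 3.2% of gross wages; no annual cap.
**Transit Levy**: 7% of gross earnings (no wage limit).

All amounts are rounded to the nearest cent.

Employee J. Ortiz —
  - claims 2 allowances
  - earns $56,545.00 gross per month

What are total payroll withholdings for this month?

Wage Tax: taxable = $56,545.00 − 2×$800.00 = $54,945.00
  $3,516.40 + 30.92% × ($54,945.00 − $28,400.00) = $3,516.40 + 30.92% × $26,545.00 = $11,724.11
Social Insurance: 1.6% × $56,545.00 = $904.72
Unemployment Insurance: 3.2% × $56,545.00 = $1,809.44
Transit Levy: 7% × $56,545.00 = $3,958.15
Total: $11,724.11 + $904.72 + $1,809.44 + $3,958.15 = $18,396.42

$18,396.42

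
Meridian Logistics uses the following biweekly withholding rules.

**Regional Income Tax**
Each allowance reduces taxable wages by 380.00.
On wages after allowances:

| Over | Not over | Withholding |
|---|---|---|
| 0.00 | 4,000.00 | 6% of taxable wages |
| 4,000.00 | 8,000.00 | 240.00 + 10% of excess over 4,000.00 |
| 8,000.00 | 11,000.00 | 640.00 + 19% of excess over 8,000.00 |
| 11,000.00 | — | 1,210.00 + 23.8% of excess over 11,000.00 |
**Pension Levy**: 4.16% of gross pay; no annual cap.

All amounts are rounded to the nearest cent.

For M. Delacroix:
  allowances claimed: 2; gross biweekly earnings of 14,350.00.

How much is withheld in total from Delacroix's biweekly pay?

2,423.38

Regional Income Tax: taxable = 14,350.00 − 2×380.00 = 13,590.00
  1,210.00 + 23.8% × (13,590.00 − 11,000.00) = 1,210.00 + 23.8% × 2,590.00 = 1,826.42
Pension Levy: 4.16% × 14,350.00 = 596.96
Total: 1,826.42 + 596.96 = 2,423.38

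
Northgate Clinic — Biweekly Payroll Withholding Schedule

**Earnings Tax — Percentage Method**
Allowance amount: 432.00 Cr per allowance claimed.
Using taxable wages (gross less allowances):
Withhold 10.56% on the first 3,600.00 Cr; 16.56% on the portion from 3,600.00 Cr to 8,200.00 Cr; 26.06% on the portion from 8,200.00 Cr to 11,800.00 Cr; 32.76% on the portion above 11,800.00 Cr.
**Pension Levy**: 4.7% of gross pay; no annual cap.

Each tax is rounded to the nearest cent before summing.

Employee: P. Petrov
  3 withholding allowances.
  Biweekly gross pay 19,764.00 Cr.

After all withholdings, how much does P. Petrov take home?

14,570.57 Cr

Earnings Tax: taxable = 19,764.00 Cr − 3×432.00 Cr = 18,468.00 Cr
  2,080.08 Cr + 32.76% × (18,468.00 Cr − 11,800.00 Cr) = 2,080.08 Cr + 32.76% × 6,668.00 Cr = 4,264.52 Cr
Pension Levy: 4.7% × 19,764.00 Cr = 928.91 Cr
Total withheld: 4,264.52 Cr + 928.91 Cr = 5,193.43 Cr
Net pay: 19,764.00 Cr − 5,193.43 Cr = 14,570.57 Cr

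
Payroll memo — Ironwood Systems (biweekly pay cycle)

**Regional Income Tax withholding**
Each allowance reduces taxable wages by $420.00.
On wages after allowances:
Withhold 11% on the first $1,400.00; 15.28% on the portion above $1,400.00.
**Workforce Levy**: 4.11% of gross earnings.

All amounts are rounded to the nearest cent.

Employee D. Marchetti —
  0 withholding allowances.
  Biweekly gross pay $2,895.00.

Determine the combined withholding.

Regional Income Tax: taxable = $2,895.00
  $154.00 + 15.28% × ($2,895.00 − $1,400.00) = $154.00 + 15.28% × $1,495.00 = $382.44
Workforce Levy: 4.11% × $2,895.00 = $118.98
Total: $382.44 + $118.98 = $501.42

$501.42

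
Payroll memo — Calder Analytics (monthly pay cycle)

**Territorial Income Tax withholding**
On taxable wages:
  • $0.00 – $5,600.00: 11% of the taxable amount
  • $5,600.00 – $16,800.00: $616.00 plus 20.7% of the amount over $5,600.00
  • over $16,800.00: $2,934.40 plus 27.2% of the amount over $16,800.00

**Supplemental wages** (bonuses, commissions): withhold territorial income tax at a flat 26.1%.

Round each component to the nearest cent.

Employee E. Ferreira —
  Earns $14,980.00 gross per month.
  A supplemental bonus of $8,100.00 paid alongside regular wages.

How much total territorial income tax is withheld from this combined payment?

$4,671.76

Territorial Income Tax: taxable = $14,980.00
  $616.00 + 20.7% × ($14,980.00 − $5,600.00) = $616.00 + 20.7% × $9,380.00 = $2,557.66
Supplemental (26.1% flat on bonus): 26.1% × $8,100.00 = $2,114.10
Total territorial income tax: $2,557.66 + $2,114.10 = $4,671.76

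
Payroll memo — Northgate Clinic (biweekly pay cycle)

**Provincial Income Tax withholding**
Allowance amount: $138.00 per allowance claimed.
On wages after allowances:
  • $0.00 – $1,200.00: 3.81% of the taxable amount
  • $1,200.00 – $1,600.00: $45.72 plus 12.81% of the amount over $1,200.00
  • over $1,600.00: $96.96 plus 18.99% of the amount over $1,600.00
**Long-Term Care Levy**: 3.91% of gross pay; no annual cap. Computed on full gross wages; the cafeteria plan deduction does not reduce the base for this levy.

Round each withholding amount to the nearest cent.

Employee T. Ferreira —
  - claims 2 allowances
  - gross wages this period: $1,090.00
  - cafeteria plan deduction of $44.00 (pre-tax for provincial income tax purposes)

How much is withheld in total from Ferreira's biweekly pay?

Provincial Income Tax: taxable = $1,090.00 − $44.00 − 2×$138.00 = $770.00
  3.81% × $770.00 = $29.34
Long-Term Care Levy: 3.91% × $1,090.00 = $42.62
Total: $29.34 + $42.62 = $71.96

$71.96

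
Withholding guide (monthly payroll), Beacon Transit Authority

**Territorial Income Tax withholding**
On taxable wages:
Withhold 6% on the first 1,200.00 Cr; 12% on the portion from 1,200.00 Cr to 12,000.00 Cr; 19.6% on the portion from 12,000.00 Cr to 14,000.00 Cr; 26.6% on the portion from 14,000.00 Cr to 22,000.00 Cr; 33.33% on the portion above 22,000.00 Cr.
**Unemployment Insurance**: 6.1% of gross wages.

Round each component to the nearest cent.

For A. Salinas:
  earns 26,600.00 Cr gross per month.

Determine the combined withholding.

Territorial Income Tax: taxable = 26,600.00 Cr
  3,888.00 Cr + 33.33% × (26,600.00 Cr − 22,000.00 Cr) = 3,888.00 Cr + 33.33% × 4,600.00 Cr = 5,421.18 Cr
Unemployment Insurance: 6.1% × 26,600.00 Cr = 1,622.60 Cr
Total: 5,421.18 Cr + 1,622.60 Cr = 7,043.78 Cr

7,043.78 Cr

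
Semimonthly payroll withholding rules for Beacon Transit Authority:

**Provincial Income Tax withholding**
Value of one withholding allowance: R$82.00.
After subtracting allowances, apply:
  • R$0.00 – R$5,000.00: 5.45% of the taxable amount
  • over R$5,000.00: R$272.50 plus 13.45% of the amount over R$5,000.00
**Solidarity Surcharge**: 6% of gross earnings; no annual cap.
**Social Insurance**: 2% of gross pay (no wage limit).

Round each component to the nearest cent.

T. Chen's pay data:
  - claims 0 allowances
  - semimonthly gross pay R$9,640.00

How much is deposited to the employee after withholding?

R$7,972.22

Provincial Income Tax: taxable = R$9,640.00
  R$272.50 + 13.45% × (R$9,640.00 − R$5,000.00) = R$272.50 + 13.45% × R$4,640.00 = R$896.58
Solidarity Surcharge: 6% × R$9,640.00 = R$578.40
Social Insurance: 2% × R$9,640.00 = R$192.80
Total withheld: R$896.58 + R$578.40 + R$192.80 = R$1,667.78
Net pay: R$9,640.00 − R$1,667.78 = R$7,972.22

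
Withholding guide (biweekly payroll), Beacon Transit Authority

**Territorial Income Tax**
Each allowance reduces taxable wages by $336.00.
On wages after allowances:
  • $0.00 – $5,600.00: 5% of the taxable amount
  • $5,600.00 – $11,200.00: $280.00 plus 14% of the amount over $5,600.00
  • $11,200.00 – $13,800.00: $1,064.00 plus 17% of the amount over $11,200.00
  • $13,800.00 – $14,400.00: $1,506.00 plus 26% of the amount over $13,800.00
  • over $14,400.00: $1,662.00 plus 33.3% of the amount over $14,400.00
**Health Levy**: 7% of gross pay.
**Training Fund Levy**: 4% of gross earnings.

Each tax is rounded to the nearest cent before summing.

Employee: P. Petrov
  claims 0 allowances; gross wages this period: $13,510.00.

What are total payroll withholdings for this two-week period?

$2,942.80

Territorial Income Tax: taxable = $13,510.00
  $1,064.00 + 17% × ($13,510.00 − $11,200.00) = $1,064.00 + 17% × $2,310.00 = $1,456.70
Health Levy: 7% × $13,510.00 = $945.70
Training Fund Levy: 4% × $13,510.00 = $540.40
Total: $1,456.70 + $945.70 + $540.40 = $2,942.80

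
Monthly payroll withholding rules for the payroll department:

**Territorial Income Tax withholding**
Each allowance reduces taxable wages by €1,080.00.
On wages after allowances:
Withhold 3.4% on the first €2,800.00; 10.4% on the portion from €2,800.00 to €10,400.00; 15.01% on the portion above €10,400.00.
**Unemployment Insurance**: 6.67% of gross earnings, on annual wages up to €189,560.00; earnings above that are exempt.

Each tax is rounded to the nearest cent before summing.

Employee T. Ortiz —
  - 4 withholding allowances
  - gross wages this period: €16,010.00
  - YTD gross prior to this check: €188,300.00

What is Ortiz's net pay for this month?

Territorial Income Tax: taxable = €16,010.00 − 4×€1,080.00 = €11,690.00
  €885.60 + 15.01% × (€11,690.00 − €10,400.00) = €885.60 + 15.01% × €1,290.00 = €1,079.23
Unemployment Insurance: cap €189,560.00 − YTD €188,300.00 = €1,260.00 subject; 6.67% × €1,260.00 = €84.04
Total withheld: €1,079.23 + €84.04 = €1,163.27
Net pay: €16,010.00 − €1,163.27 = €14,846.73

€14,846.73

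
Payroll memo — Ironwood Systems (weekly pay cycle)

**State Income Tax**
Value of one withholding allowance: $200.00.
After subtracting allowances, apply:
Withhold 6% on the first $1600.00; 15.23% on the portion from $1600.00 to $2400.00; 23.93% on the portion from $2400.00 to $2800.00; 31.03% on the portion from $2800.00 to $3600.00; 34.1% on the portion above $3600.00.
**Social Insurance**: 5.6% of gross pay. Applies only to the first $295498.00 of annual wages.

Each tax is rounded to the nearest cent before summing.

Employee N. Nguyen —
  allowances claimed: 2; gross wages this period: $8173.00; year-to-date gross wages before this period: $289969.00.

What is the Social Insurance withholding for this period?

Social Insurance: cap $295498.00 − YTD $289969.00 = $5529.00 subject; 5.6% × $5529.00 = $309.62

$309.62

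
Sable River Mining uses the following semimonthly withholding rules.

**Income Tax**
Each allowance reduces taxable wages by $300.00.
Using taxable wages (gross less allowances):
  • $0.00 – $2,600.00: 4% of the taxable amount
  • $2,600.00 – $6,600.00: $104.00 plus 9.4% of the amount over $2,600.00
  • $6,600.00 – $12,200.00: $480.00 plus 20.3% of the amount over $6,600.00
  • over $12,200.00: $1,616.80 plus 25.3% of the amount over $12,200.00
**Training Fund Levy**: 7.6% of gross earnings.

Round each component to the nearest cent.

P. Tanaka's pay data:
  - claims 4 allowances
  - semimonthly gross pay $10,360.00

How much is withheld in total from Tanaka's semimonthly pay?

$1,787.04

Income Tax: taxable = $10,360.00 − 4×$300.00 = $9,160.00
  $480.00 + 20.3% × ($9,160.00 − $6,600.00) = $480.00 + 20.3% × $2,560.00 = $999.68
Training Fund Levy: 7.6% × $10,360.00 = $787.36
Total: $999.68 + $787.36 = $1,787.04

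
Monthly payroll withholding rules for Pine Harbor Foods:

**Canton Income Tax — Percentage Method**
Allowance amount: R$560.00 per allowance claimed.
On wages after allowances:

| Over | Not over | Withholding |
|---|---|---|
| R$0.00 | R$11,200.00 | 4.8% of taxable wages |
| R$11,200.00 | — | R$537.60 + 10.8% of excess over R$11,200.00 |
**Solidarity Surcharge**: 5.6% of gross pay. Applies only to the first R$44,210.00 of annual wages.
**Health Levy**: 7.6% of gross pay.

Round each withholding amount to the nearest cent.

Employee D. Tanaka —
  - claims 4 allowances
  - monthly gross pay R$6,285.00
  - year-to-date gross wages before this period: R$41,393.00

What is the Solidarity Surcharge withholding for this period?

R$157.75

Solidarity Surcharge: cap R$44,210.00 − YTD R$41,393.00 = R$2,817.00 subject; 5.6% × R$2,817.00 = R$157.75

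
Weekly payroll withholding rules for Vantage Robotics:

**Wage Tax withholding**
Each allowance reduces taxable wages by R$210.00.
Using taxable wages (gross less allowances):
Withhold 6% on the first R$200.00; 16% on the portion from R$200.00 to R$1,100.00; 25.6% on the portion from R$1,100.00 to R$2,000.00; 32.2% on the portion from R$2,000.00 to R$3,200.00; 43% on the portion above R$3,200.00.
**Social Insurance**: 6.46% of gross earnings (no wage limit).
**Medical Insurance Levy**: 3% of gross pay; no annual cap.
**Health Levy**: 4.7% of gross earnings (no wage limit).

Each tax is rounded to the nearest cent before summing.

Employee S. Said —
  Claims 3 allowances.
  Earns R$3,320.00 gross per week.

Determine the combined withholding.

R$1,078.69

Wage Tax: taxable = R$3,320.00 − 3×R$210.00 = R$2,690.00
  R$386.40 + 32.2% × (R$2,690.00 − R$2,000.00) = R$386.40 + 32.2% × R$690.00 = R$608.58
Social Insurance: 6.46% × R$3,320.00 = R$214.47
Medical Insurance Levy: 3% × R$3,320.00 = R$99.60
Health Levy: 4.7% × R$3,320.00 = R$156.04
Total: R$608.58 + R$214.47 + R$99.60 + R$156.04 = R$1,078.69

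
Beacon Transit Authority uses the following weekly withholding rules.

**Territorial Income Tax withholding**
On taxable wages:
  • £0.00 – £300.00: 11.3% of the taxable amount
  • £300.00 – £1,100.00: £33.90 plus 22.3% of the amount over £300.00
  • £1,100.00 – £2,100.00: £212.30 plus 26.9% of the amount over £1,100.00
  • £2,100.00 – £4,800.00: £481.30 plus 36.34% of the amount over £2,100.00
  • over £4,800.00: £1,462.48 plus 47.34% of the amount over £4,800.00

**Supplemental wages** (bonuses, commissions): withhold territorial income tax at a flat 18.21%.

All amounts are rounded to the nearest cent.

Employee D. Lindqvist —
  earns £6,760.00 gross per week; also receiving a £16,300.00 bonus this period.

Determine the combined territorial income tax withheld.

Territorial Income Tax: taxable = £6,760.00
  £1,462.48 + 47.34% × (£6,760.00 − £4,800.00) = £1,462.48 + 47.34% × £1,960.00 = £2,390.34
Supplemental (18.21% flat on bonus): 18.21% × £16,300.00 = £2,968.23
Total territorial income tax: £2,390.34 + £2,968.23 = £5,358.57

£5,358.57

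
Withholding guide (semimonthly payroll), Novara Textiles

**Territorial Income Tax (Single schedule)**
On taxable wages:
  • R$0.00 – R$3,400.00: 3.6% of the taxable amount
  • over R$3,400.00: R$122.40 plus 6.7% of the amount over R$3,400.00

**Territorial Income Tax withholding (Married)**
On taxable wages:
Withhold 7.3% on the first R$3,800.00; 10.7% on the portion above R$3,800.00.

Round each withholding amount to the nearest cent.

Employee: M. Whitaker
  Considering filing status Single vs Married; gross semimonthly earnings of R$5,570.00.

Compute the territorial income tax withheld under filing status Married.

Territorial Income Tax (Married): taxable = R$5,570.00
  R$277.40 + 10.7% × (R$5,570.00 − R$3,800.00) = R$277.40 + 10.7% × R$1,770.00 = R$466.79

R$466.79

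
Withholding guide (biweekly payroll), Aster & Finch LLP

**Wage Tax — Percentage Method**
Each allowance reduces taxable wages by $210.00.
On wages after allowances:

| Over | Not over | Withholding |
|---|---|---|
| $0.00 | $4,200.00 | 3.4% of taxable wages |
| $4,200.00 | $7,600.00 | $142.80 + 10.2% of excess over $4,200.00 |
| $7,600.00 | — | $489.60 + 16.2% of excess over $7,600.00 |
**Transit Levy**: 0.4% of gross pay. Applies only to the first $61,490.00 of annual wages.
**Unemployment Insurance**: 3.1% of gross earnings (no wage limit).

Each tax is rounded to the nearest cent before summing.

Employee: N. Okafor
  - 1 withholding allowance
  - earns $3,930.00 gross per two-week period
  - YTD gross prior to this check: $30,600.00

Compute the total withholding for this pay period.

$264.03

Wage Tax: taxable = $3,930.00 − 1×$210.00 = $3,720.00
  3.4% × $3,720.00 = $126.48
Transit Levy: 0.4% × $3,930.00 = $15.72
Unemployment Insurance: 3.1% × $3,930.00 = $121.83
Total: $126.48 + $15.72 + $121.83 = $264.03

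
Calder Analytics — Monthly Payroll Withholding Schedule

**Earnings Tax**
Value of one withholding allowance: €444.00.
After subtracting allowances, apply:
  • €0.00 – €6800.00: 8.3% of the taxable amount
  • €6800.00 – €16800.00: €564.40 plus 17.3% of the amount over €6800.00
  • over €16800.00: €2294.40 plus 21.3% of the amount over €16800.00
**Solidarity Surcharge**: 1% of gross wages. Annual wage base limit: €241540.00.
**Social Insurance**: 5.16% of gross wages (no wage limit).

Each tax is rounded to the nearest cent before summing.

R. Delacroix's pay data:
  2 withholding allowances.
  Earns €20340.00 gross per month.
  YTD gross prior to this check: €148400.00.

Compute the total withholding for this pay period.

€4112.22

Earnings Tax: taxable = €20340.00 − 2×€444.00 = €19452.00
  €2294.40 + 21.3% × (€19452.00 − €16800.00) = €2294.40 + 21.3% × €2652.00 = €2859.28
Solidarity Surcharge: 1% × €20340.00 = €203.40
Social Insurance: 5.16% × €20340.00 = €1049.54
Total: €2859.28 + €203.40 + €1049.54 = €4112.22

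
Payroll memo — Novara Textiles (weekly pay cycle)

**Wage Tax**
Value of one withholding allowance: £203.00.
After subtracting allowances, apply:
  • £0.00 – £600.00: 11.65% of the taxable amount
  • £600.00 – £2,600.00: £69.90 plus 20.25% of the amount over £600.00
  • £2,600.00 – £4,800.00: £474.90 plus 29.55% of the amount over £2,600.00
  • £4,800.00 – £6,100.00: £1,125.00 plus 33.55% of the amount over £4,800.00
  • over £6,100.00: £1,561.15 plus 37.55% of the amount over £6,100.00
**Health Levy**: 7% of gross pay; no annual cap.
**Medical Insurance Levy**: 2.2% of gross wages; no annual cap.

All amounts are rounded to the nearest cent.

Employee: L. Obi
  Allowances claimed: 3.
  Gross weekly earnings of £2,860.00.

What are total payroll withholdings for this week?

£667.35

Wage Tax: taxable = £2,860.00 − 3×£203.00 = £2,251.00
  £69.90 + 20.25% × (£2,251.00 − £600.00) = £69.90 + 20.25% × £1,651.00 = £404.23
Health Levy: 7% × £2,860.00 = £200.20
Medical Insurance Levy: 2.2% × £2,860.00 = £62.92
Total: £404.23 + £200.20 + £62.92 = £667.35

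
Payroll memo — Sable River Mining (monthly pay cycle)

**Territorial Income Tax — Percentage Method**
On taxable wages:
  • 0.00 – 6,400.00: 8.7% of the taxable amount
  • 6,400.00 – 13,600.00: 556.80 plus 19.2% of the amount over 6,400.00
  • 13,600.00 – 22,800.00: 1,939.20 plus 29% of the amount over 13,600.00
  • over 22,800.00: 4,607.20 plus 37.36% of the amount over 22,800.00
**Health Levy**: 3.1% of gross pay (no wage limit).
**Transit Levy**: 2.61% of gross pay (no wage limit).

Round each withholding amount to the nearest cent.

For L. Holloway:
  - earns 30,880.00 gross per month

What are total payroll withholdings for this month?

Territorial Income Tax: taxable = 30,880.00
  4,607.20 + 37.36% × (30,880.00 − 22,800.00) = 4,607.20 + 37.36% × 8,080.00 = 7,625.89
Health Levy: 3.1% × 30,880.00 = 957.28
Transit Levy: 2.61% × 30,880.00 = 805.97
Total: 7,625.89 + 957.28 + 805.97 = 9,389.14

9,389.14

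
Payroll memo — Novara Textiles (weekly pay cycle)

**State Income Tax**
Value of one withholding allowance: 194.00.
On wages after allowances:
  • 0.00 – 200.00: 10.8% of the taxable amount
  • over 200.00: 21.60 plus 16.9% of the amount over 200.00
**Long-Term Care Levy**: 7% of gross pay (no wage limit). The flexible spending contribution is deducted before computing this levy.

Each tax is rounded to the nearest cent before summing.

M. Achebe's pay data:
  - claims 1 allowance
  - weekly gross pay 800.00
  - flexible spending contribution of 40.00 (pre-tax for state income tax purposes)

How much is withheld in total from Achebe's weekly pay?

136.65

State Income Tax: taxable = 800.00 − 40.00 − 1×194.00 = 566.00
  21.60 + 16.9% × (566.00 − 200.00) = 21.60 + 16.9% × 366.00 = 83.45
Long-Term Care Levy: 7% × 760.00 = 53.20
Total: 83.45 + 53.20 = 136.65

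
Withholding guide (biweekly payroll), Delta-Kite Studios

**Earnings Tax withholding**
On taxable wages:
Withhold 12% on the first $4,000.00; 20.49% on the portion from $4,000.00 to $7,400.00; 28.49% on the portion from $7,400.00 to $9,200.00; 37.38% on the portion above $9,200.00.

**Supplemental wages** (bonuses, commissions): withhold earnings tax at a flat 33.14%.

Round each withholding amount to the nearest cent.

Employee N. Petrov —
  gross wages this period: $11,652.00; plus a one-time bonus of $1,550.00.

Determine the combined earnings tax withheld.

$3,119.71

Earnings Tax: taxable = $11,652.00
  $1,689.48 + 37.38% × ($11,652.00 − $9,200.00) = $1,689.48 + 37.38% × $2,452.00 = $2,606.04
Supplemental (33.14% flat on bonus): 33.14% × $1,550.00 = $513.67
Total earnings tax: $2,606.04 + $513.67 = $3,119.71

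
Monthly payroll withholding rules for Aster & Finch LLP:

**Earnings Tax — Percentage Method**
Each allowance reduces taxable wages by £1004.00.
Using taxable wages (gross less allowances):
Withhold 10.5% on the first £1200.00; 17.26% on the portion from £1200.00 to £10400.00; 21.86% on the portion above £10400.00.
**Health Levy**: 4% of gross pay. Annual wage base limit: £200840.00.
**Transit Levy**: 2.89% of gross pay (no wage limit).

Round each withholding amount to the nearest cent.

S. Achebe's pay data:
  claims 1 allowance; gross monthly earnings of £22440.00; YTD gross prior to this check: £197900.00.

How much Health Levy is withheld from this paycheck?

Health Levy: cap £200840.00 − YTD £197900.00 = £2940.00 subject; 4% × £2940.00 = £117.60

£117.60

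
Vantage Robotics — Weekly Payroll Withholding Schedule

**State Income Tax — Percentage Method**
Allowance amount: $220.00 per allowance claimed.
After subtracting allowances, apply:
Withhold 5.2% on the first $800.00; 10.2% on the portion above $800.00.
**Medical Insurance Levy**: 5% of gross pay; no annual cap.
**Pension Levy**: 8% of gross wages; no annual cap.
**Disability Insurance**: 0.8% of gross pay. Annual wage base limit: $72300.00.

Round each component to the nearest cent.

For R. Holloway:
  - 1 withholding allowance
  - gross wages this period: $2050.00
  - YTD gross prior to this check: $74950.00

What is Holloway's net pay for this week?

State Income Tax: taxable = $2050.00 − 1×$220.00 = $1830.00
  $41.60 + 10.2% × ($1830.00 − $800.00) = $41.60 + 10.2% × $1030.00 = $146.66
Medical Insurance Levy: 5% × $2050.00 = $102.50
Pension Levy: 8% × $2050.00 = $164.00
Disability Insurance: YTD $74950.00 ≥ cap $72300.00 → $0.00
Total withheld: $146.66 + $102.50 + $164.00 + $0.00 = $413.16
Net pay: $2050.00 − $413.16 = $1636.84

$1636.84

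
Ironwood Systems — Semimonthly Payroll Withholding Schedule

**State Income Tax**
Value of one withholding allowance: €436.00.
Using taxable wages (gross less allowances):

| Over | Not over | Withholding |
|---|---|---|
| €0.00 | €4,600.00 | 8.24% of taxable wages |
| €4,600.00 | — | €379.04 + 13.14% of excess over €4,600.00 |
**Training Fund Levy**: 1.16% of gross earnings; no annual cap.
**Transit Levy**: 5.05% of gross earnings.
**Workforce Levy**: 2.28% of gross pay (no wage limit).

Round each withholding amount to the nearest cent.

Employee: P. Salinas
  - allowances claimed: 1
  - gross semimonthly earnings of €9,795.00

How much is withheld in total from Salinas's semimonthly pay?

State Income Tax: taxable = €9,795.00 − 1×€436.00 = €9,359.00
  €379.04 + 13.14% × (€9,359.00 − €4,600.00) = €379.04 + 13.14% × €4,759.00 = €1,004.37
Training Fund Levy: 1.16% × €9,795.00 = €113.62
Transit Levy: 5.05% × €9,795.00 = €494.65
Workforce Levy: 2.28% × €9,795.00 = €223.33
Total: €1,004.37 + €113.62 + €494.65 + €223.33 = €1,835.97

€1,835.97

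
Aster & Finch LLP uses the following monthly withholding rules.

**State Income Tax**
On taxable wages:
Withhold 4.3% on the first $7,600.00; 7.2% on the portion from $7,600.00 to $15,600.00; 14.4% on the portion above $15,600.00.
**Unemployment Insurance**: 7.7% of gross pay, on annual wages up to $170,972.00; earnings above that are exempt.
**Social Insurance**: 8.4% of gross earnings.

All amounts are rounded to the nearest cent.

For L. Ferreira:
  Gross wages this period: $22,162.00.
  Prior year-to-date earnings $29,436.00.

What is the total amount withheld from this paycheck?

$5,415.81

State Income Tax: taxable = $22,162.00
  $902.80 + 14.4% × ($22,162.00 − $15,600.00) = $902.80 + 14.4% × $6,562.00 = $1,847.73
Unemployment Insurance: 7.7% × $22,162.00 = $1,706.47
Social Insurance: 8.4% × $22,162.00 = $1,861.61
Total: $1,847.73 + $1,706.47 + $1,861.61 = $5,415.81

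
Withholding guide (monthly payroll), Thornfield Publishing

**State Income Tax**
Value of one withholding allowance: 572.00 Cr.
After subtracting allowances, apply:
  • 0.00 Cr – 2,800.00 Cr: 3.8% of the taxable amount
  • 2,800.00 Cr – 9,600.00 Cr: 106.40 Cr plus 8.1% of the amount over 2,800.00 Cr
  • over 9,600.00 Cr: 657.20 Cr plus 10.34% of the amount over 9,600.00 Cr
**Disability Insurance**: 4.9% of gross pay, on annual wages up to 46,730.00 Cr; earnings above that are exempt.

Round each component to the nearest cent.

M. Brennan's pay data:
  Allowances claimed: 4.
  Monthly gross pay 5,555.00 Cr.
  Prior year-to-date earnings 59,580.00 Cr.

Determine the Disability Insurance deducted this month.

Disability Insurance: YTD 59,580.00 Cr ≥ cap 46,730.00 Cr → 0.00 Cr

0.00 Cr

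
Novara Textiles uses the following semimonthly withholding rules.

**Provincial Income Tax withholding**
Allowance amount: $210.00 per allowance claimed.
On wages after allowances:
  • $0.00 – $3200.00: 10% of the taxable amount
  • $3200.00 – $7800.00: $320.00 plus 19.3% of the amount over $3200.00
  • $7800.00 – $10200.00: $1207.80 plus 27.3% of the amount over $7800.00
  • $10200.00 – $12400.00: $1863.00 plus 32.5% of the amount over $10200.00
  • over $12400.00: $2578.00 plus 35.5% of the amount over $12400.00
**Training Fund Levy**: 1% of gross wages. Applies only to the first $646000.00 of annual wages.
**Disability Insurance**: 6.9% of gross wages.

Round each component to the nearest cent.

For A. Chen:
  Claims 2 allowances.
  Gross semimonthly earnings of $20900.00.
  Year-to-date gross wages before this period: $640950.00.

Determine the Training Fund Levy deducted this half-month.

$50.50

Training Fund Levy: cap $646000.00 − YTD $640950.00 = $5050.00 subject; 1% × $5050.00 = $50.50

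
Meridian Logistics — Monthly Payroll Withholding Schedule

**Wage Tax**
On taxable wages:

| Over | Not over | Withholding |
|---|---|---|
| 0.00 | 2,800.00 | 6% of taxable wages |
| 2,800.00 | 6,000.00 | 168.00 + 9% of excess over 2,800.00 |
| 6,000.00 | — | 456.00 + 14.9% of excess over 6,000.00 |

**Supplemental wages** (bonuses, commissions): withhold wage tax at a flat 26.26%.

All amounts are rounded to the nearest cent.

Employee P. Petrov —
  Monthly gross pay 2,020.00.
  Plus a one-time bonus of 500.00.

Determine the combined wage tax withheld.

Wage Tax: taxable = 2,020.00
  6% × 2,020.00 = 121.20
Supplemental (26.26% flat on bonus): 26.26% × 500.00 = 131.30
Total wage tax: 121.20 + 131.30 = 252.50

252.50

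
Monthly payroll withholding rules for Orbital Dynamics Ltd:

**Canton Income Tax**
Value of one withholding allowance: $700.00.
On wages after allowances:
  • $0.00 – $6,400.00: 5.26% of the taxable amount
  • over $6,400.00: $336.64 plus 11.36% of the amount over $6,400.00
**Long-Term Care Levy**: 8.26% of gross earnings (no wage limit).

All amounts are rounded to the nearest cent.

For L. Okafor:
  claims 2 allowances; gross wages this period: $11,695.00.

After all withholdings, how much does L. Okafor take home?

Canton Income Tax: taxable = $11,695.00 − 2×$700.00 = $10,295.00
  $336.64 + 11.36% × ($10,295.00 − $6,400.00) = $336.64 + 11.36% × $3,895.00 = $779.11
Long-Term Care Levy: 8.26% × $11,695.00 = $966.01
Total withheld: $779.11 + $966.01 = $1,745.12
Net pay: $11,695.00 − $1,745.12 = $9,949.88

$9,949.88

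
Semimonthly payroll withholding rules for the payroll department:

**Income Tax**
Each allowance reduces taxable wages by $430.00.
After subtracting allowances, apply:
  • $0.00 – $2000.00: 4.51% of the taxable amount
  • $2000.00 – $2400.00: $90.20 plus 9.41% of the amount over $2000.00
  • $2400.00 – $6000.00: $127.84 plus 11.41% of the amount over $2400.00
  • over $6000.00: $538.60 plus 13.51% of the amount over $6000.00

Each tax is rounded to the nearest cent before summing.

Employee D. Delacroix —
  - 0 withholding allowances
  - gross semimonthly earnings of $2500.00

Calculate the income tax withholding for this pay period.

Income Tax: taxable = $2500.00
  $127.84 + 11.41% × ($2500.00 − $2400.00) = $127.84 + 11.41% × $100.00 = $139.25

$139.25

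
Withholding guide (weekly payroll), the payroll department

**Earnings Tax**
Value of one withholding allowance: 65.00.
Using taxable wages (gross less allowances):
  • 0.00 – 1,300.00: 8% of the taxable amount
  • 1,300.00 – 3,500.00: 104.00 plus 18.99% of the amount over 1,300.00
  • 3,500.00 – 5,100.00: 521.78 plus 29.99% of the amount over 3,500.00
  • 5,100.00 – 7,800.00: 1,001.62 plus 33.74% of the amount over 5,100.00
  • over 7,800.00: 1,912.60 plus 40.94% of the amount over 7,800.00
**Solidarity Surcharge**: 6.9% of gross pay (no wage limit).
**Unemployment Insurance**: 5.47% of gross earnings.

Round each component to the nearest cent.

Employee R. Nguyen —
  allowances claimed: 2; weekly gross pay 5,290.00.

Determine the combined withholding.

Earnings Tax: taxable = 5,290.00 − 2×65.00 = 5,160.00
  1,001.62 + 33.74% × (5,160.00 − 5,100.00) = 1,001.62 + 33.74% × 60.00 = 1,021.86
Solidarity Surcharge: 6.9% × 5,290.00 = 365.01
Unemployment Insurance: 5.47% × 5,290.00 = 289.36
Total: 1,021.86 + 365.01 + 289.36 = 1,676.23

1,676.23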